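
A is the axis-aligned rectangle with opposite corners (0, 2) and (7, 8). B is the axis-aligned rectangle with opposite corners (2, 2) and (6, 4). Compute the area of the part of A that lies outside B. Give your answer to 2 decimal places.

34.00

|A∩B|: x∈[2,6], y∈[2,4] → 4·2 = 8.
|A| = 42.
|A ∖ B| = |A| − |A∩B| = 42 − 8 = 34.00.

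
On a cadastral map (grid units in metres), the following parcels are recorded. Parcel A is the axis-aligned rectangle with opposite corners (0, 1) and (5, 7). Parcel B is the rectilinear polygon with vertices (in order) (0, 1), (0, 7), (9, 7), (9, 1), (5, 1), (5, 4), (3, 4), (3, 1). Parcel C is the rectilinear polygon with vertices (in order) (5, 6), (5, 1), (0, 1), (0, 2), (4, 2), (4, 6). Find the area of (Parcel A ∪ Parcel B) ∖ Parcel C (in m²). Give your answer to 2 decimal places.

45.00

|Parcel A ∪ Parcel B| = 54.
|(Parcel A ∪ Parcel B) ∩ Parcel C| = 9.
|(Parcel A ∪ Parcel B) ∖ Parcel C| = 54 − 9 = 45.00.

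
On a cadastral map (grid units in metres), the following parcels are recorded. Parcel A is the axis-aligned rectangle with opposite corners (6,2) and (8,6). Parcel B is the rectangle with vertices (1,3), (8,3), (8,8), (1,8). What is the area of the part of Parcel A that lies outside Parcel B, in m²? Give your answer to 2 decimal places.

|Parcel A∩Parcel B|: x∈[6,8], y∈[3,6] → 2·3 = 6.
|Parcel A| = 8.
|Parcel A ∖ Parcel B| = |Parcel A| − |Parcel A∩Parcel B| = 8 − 6 = 2.00.

2.00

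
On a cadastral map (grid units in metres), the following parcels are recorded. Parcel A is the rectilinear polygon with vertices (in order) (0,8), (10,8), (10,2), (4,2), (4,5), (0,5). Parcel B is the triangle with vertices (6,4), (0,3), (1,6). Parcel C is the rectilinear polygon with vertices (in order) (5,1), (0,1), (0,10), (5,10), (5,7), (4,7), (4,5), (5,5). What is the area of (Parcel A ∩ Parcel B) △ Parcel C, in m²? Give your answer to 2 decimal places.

41.02

|Parcel A ∩ Parcel B| = 2.55.
|(Parcel A ∩ Parcel B) ∩ Parcel C| = 2.2667.
|(Parcel A ∩ Parcel B) △ Parcel C| = 2.55 + 43 − 4.5333 = 41.02.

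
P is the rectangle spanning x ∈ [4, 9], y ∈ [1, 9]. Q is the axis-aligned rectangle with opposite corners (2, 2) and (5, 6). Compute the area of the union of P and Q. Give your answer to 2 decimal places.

By inclusion–exclusion:
Individual areas: |P| = 40, |Q| = 12.
|P∩Q|: x∈[4,5], y∈[2,6] → 1·4 = 4.
|P ∪ Q| = 52 − 4 = 48.00.

48.00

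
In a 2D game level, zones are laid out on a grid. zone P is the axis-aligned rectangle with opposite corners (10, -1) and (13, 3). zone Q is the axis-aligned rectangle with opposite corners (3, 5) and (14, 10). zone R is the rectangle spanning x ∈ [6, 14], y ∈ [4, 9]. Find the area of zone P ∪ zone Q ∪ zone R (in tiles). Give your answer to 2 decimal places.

75.00

By inclusion–exclusion:
Individual areas: |zone P| = 12, |zone Q| = 55, |zone R| = 40.
|zone P∩zone Q| = 0 (no overlap).
|zone P∩zone R| = 0 (no overlap).
|zone Q∩zone R|: x∈[6,14], y∈[5,9] → 8·4 = 32.
|zone P∩zone Q∩zone R| = 0.
|zone P ∪ zone Q ∪ zone R| = 107 − 32 + 0 = 75.00.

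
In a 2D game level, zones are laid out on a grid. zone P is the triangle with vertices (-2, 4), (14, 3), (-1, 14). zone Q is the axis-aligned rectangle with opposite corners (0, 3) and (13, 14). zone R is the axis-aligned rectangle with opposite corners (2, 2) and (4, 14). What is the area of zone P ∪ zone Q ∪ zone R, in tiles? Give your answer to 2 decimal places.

160.09

By inclusion–exclusion:
Individual areas: |zone P| = 80.5, |zone Q| = 143, |zone R| = 24.
|zone P∩zone Q| = 65.4062.
|zone P∩zone R| = 14.7583.
|zone Q∩zone R|: x∈[2,4], y∈[3,14] → 2·11 = 22.
|zone P∩zone Q∩zone R| = 14.7583.
|zone P ∪ zone Q ∪ zone R| = 247.5 − 102.1646 + 14.7583 = 160.09.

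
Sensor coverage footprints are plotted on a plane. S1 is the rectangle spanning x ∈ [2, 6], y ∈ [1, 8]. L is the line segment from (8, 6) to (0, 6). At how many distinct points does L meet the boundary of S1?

The segment meets the boundary at (2,6), (6,6).

2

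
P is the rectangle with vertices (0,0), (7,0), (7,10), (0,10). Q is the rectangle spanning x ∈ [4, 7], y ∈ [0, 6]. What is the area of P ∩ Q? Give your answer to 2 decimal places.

18.00

|P∩Q|: x∈[4,7], y∈[0,6] → 3·6 = 18.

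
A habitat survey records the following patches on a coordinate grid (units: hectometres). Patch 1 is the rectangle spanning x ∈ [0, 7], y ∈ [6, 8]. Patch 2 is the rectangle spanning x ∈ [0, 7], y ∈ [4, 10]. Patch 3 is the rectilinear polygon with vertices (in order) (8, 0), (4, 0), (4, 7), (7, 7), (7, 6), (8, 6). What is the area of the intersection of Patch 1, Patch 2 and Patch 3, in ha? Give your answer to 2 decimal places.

The intersection is the polygon with vertices (4,6), (4,7), (7,7), (7,6).
By the shoelace formula its area is 3.00.

3.00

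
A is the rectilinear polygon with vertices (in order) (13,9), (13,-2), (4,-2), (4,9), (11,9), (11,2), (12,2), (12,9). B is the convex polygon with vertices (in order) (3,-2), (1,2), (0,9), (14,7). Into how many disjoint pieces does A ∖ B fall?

A ∖ B splits into 3 disjoint pieces (area 1.7857, area 37.5455, area 7.5).

3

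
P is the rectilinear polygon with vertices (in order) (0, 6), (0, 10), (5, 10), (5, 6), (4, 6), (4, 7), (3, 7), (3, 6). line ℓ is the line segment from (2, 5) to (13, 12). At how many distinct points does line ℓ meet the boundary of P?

2

The segment meets the boundary at (5,6.909), (4,6.273).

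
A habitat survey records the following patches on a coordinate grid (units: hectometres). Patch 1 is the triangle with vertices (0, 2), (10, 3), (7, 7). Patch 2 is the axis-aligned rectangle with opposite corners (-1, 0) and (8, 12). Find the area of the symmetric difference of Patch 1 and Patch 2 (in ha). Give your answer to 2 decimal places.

92.23

|Patch 1| = 21.5, |Patch 2| = 108, |Patch 1∩Patch 2| = 18.6333.
|Patch 1 △ Patch 2| = |Patch 1| + |Patch 2| − 2·|Patch 1∩Patch 2| = 21.5 + 108 − 37.2667 = 92.23.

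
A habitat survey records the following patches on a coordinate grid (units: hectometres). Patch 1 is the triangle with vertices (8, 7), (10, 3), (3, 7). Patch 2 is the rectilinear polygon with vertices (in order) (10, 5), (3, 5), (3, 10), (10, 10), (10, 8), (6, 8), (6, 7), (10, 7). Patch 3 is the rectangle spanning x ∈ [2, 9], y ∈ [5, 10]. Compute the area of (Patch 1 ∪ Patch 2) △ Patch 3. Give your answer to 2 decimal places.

|Patch 1 ∪ Patch 2| = 33.5.
|(Patch 1 ∪ Patch 2) ∩ Patch 3| = 27.
|(Patch 1 ∪ Patch 2) △ Patch 3| = 33.5 + 35 − 54 = 14.50.

14.50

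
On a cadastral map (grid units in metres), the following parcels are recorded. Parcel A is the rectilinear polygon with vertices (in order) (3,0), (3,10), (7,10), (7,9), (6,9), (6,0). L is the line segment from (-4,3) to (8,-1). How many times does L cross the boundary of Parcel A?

The segment meets the boundary at (5,0), (3,0.667).

2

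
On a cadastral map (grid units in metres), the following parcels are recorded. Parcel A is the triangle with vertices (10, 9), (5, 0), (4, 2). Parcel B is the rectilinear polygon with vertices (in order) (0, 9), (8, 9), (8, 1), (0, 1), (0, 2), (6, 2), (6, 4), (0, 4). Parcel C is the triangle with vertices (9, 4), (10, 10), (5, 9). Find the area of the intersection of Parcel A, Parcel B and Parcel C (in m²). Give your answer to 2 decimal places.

The intersection is the polygon with vertices (8,6.667), (8,5.4), (7.951,5.311), (7.414,5.983).
By the shoelace formula its area is 0.41.

0.41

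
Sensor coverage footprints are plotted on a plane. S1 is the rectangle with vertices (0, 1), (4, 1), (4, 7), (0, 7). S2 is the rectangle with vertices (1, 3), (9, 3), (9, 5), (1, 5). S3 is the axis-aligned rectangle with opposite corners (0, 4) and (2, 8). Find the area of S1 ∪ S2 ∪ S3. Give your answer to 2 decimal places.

By inclusion–exclusion:
Individual areas: |S1| = 24, |S2| = 16, |S3| = 8.
|S1∩S2|: x∈[1,4], y∈[3,5] → 3·2 = 6.
|S1∩S3|: x∈[0,2], y∈[4,7] → 2·3 = 6.
|S2∩S3|: x∈[1,2], y∈[4,5] → 1·1 = 1.
|S1∩S2∩S3| = 1.
|S1 ∪ S2 ∪ S3| = 48 − 13 + 1 = 36.00.

36.00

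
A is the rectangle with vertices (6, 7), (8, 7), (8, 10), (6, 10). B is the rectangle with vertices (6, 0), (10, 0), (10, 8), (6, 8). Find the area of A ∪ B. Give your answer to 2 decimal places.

By inclusion–exclusion:
Individual areas: |A| = 6, |B| = 32.
|A∩B|: x∈[6,8], y∈[7,8] → 2·1 = 2.
|A ∪ B| = 38 − 2 = 36.00.

36.00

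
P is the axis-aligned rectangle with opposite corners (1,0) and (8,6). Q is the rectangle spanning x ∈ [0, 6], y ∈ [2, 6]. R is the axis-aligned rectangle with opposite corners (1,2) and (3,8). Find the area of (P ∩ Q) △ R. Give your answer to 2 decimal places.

16.00

|P ∩ Q| = 20.
|(P ∩ Q) ∩ R| = 8.
|(P ∩ Q) △ R| = 20 + 12 − 16 = 16.00.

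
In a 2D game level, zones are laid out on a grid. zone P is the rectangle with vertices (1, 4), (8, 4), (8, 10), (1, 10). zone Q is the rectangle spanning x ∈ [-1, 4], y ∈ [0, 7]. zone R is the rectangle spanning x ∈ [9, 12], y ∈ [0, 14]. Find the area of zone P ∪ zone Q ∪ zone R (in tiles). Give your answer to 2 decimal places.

110.00

By inclusion–exclusion:
Individual areas: |zone P| = 42, |zone Q| = 35, |zone R| = 42.
|zone P∩zone Q|: x∈[1,4], y∈[4,7] → 3·3 = 9.
|zone P∩zone R| = 0 (no overlap).
|zone Q∩zone R| = 0 (no overlap).
|zone P∩zone Q∩zone R| = 0.
|zone P ∪ zone Q ∪ zone R| = 119 − 9 + 0 = 110.00.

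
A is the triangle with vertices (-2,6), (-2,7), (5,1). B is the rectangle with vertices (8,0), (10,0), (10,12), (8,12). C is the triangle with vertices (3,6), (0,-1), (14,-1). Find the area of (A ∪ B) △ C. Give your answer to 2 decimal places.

66.40

|A ∪ B| = 27.5.
|(A ∪ B) ∩ C| = 5.0501.
|(A ∪ B) △ C| = 27.5 + 49 − 10.1002 = 66.40.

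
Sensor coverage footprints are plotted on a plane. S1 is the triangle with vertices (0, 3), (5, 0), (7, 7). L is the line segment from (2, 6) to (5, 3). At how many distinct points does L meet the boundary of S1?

The segment meets the boundary at (3.182,4.818).

1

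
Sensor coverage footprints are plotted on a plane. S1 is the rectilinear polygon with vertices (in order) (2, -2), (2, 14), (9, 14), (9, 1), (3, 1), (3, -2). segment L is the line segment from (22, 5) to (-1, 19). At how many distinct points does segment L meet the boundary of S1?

The segment meets the boundary at (7.214,14), (9,12.913).

2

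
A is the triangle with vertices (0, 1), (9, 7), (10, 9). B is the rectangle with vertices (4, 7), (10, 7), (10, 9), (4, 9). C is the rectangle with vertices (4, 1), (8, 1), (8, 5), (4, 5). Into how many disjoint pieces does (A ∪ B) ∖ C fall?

2

(A ∪ B) ∖ C splits into 2 disjoint pieces (area 1.0667, area 14.5).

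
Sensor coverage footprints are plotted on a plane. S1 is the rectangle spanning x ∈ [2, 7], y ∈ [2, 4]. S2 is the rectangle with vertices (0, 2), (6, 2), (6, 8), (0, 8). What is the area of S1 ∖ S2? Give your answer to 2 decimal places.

|S1∩S2|: x∈[2,6], y∈[2,4] → 4·2 = 8.
|S1| = 10.
|S1 ∖ S2| = |S1| − |S1∩S2| = 10 − 8 = 2.00.

2.00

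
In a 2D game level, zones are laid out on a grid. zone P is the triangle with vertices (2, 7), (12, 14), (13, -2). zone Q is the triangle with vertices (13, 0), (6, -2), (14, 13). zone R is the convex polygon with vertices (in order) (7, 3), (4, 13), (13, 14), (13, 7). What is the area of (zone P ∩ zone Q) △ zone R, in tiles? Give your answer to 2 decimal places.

|zone P ∩ zone Q| = 25.4742.
|(zone P ∩ zone Q) ∩ zone R| = 4.6523.
|(zone P ∩ zone Q) △ zone R| = 25.4742 + 67.5 − 9.3047 = 83.67.

83.67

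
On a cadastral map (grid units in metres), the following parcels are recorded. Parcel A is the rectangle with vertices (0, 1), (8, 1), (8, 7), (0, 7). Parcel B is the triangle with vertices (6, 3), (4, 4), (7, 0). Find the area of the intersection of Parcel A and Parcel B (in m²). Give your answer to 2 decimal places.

2.29

The intersection is the polygon with vertices (6.25,1), (4,4), (6,3), (6.667,1).
By the shoelace formula its area is 2.29.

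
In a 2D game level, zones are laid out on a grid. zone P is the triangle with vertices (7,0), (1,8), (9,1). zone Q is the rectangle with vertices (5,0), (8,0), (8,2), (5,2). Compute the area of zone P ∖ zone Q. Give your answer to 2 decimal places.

|zone P| = 11, |zone P∩zone Q| = 3.2411.
|zone P ∖ zone Q| = |zone P| − |zone P∩zone Q| = 11 − 3.2411 = 7.76.

7.76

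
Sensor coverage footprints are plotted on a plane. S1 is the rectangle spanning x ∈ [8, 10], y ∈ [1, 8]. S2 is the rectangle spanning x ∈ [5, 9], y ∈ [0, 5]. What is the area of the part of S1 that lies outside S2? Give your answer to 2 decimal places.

|S1∩S2|: x∈[8,9], y∈[1,5] → 1·4 = 4.
|S1| = 14.
|S1 ∖ S2| = |S1| − |S1∩S2| = 14 − 4 = 10.00.

10.00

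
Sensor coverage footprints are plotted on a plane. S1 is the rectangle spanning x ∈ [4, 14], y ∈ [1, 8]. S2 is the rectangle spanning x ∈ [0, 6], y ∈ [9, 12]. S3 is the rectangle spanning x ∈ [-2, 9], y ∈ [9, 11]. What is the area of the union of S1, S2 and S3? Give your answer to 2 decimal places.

By inclusion–exclusion:
Individual areas: |S1| = 70, |S2| = 18, |S3| = 22.
|S1∩S2| = 0 (no overlap).
|S1∩S3| = 0 (no overlap).
|S2∩S3|: x∈[0,6], y∈[9,11] → 6·2 = 12.
|S1∩S2∩S3| = 0.
|S1 ∪ S2 ∪ S3| = 110 − 12 + 0 = 98.00.

98.00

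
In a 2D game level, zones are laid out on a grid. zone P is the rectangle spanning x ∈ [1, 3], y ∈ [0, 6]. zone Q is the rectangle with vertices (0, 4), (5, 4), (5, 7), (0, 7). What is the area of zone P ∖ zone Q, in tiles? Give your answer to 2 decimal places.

|zone P∩zone Q|: x∈[1,3], y∈[4,6] → 2·2 = 4.
|zone P| = 12.
|zone P ∖ zone Q| = |zone P| − |zone P∩zone Q| = 12 − 4 = 8.00.

8.00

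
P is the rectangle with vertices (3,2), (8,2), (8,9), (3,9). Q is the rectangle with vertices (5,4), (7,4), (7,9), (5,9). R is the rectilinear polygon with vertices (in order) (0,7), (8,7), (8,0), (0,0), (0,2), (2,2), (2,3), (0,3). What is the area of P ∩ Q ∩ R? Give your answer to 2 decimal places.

The intersection is the polygon with vertices (7,4), (5,4), (5,7), (7,7).
By the shoelace formula its area is 6.00.

6.00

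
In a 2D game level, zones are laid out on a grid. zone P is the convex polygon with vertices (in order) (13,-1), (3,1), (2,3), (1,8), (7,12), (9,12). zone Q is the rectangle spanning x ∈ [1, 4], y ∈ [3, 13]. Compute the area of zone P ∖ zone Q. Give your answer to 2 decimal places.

83.00

|zone P| = 98.5, |zone P∩zone Q| = 15.5.
|zone P ∖ zone Q| = |zone P| − |zone P∩zone Q| = 98.5 − 15.5 = 83.00.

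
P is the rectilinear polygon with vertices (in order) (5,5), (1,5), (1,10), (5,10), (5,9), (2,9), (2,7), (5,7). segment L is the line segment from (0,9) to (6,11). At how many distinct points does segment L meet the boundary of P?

The segment meets the boundary at (3,10), (1,9.333).

2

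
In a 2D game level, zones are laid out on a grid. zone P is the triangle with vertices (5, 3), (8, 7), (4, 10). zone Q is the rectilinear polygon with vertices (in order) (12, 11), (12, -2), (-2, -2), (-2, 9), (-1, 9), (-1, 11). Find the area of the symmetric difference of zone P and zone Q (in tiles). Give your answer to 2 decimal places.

167.50

|zone P| = 12.5, |zone Q| = 180, |zone P∩zone Q| = 12.5.
|zone P △ zone Q| = |zone P| + |zone Q| − 2·|zone P∩zone Q| = 12.5 + 180 − 25 = 167.50.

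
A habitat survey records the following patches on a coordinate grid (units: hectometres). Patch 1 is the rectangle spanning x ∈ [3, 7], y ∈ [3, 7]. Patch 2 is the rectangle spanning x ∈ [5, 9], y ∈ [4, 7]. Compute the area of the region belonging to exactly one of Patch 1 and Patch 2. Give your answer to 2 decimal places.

|Patch 1∩Patch 2|: x∈[5,7], y∈[4,7] → 2·3 = 6.
|Patch 1 △ Patch 2| = |Patch 1| + |Patch 2| − 2·|Patch 1∩Patch 2| = 16 + 12 − 12 = 16.00.

16.00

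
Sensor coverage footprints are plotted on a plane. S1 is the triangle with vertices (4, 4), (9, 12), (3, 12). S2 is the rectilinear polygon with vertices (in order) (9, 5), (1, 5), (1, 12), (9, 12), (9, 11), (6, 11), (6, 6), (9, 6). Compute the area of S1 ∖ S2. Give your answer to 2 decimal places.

|S1| = 24, |S1∩S2| = 19.1125.
|S1 ∖ S2| = |S1| − |S1∩S2| = 24 − 19.1125 = 4.89.

4.89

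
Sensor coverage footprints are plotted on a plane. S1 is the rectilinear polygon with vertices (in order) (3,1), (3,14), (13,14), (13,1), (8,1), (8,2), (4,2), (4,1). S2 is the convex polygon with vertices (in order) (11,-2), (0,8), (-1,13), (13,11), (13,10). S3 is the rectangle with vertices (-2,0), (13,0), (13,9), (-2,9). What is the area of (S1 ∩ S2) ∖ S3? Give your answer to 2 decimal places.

|S1 ∩ S2| = 89.5019.
|(S1 ∩ S2) ∩ S3| = 62.4424.
|(S1 ∩ S2) ∖ S3| = 89.5019 − 62.4424 = 27.06.

27.06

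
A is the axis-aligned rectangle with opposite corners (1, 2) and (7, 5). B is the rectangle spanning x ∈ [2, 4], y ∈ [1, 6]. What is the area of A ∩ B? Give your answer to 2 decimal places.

|A∩B|: x∈[2,4], y∈[2,5] → 2·3 = 6.

6.00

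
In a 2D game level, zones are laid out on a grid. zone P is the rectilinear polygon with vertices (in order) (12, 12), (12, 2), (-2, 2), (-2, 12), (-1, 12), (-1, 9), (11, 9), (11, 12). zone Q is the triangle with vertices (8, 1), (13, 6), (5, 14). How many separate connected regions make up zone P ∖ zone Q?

3

zone P ∖ zone Q splits into 3 disjoint pieces (area 5, area 4.5, area 65.7308).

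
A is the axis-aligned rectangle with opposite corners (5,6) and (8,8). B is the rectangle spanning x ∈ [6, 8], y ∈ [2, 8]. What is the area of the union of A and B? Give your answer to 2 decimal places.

14.00

By inclusion–exclusion:
Individual areas: |A| = 6, |B| = 12.
|A∩B|: x∈[6,8], y∈[6,8] → 2·2 = 4.
|A ∪ B| = 18 − 4 = 14.00.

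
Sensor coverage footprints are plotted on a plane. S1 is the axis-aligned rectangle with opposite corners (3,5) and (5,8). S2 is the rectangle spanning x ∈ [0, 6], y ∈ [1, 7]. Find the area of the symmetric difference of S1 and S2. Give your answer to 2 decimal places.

|S1∩S2|: x∈[3,5], y∈[5,7] → 2·2 = 4.
|S1 △ S2| = |S1| + |S2| − 2·|S1∩S2| = 6 + 36 − 8 = 34.00.

34.00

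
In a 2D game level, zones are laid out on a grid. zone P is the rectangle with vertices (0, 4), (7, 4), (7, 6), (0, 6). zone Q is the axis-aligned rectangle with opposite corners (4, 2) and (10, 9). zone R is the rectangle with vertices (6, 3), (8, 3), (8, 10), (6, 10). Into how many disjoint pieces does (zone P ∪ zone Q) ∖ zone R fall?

1

(zone P ∪ zone Q) ∖ zone R is a single connected region.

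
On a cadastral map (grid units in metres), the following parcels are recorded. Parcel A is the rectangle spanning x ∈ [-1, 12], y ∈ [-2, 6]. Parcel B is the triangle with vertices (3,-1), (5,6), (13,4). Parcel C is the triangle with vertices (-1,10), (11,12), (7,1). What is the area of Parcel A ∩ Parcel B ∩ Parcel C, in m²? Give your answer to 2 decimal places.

11.44

The intersection is the polygon with vertices (5,6), (8.5,5.125), (7,1), (4.405,3.919).
By the shoelace formula its area is 11.44.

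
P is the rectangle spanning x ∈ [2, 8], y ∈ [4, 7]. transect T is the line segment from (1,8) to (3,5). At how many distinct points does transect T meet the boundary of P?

The segment meets the boundary at (2,6.5).

1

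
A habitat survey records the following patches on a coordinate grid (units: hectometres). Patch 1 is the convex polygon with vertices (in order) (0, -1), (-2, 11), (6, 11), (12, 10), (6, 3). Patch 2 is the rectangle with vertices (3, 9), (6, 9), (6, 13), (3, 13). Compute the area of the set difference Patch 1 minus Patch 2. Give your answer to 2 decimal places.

|Patch 1| = 96, |Patch 1∩Patch 2| = 6.
|Patch 1 ∖ Patch 2| = |Patch 1| − |Patch 1∩Patch 2| = 96 − 6 = 90.00.

90.00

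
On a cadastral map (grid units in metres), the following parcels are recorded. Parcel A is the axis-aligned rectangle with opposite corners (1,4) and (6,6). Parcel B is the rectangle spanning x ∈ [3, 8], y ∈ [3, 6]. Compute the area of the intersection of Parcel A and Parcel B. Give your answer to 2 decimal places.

|Parcel A∩Parcel B|: x∈[3,6], y∈[4,6] → 3·2 = 6.

6.00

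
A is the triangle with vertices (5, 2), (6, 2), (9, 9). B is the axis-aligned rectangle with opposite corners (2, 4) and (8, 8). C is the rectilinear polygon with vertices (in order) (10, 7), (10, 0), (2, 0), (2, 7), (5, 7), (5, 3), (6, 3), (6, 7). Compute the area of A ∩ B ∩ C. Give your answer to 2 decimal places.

1.48

The intersection is the polygon with vertices (6.143,4), (7.857,7), (8,7), (8,6.667), (6.857,4).
By the shoelace formula its area is 1.48.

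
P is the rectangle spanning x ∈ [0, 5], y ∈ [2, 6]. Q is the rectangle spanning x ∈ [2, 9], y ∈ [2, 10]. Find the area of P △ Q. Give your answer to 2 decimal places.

|P∩Q|: x∈[2,5], y∈[2,6] → 3·4 = 12.
|P △ Q| = |P| + |Q| − 2·|P∩Q| = 20 + 56 − 24 = 52.00.

52.00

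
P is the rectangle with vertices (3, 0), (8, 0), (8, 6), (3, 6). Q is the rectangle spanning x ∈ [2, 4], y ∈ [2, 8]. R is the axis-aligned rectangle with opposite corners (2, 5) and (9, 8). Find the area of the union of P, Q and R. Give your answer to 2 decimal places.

49.00

By inclusion–exclusion:
Individual areas: |P| = 30, |Q| = 12, |R| = 21.
|P∩Q|: x∈[3,4], y∈[2,6] → 1·4 = 4.
|P∩R|: x∈[3,8], y∈[5,6] → 5·1 = 5.
|Q∩R|: x∈[2,4], y∈[5,8] → 2·3 = 6.
|P∩Q∩R| = 1.
|P ∪ Q ∪ R| = 63 − 15 + 1 = 49.00.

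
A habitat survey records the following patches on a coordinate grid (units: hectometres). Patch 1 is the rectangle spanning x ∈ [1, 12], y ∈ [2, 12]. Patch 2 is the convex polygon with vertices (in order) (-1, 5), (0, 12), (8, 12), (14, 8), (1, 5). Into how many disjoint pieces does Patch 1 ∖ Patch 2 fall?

Patch 1 ∖ Patch 2 splits into 2 disjoint pieces (area 46.9615, area 5.3333).

2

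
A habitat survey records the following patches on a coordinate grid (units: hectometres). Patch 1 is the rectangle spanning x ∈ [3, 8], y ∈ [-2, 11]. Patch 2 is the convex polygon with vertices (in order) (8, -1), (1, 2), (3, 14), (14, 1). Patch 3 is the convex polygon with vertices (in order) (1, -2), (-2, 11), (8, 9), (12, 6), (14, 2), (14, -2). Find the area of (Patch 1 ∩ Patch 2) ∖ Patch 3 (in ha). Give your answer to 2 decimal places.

|Patch 1 ∩ Patch 2| = 51.0624.
|(Patch 1 ∩ Patch 2) ∩ Patch 3| = 46.722.
|(Patch 1 ∩ Patch 2) ∖ Patch 3| = 51.0624 − 46.722 = 4.34.

4.34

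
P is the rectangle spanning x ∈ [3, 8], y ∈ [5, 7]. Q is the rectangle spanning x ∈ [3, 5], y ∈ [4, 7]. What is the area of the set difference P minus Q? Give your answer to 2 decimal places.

6.00

|P∩Q|: x∈[3,5], y∈[5,7] → 2·2 = 4.
|P| = 10.
|P ∖ Q| = |P| − |P∩Q| = 10 − 4 = 6.00.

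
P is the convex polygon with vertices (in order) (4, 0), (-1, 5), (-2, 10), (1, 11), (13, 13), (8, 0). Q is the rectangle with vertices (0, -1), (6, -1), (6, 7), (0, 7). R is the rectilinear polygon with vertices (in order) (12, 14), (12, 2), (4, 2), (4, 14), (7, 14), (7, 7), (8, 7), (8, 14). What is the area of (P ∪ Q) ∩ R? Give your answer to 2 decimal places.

62.68

|P ∪ Q| = 137.
|(P ∪ Q) ∩ R| = 62.68.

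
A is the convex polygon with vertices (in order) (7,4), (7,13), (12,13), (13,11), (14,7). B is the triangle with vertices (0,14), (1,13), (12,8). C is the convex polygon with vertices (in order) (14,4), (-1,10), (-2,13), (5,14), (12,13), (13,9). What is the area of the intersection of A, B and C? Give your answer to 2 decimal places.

0.57

The intersection is the polygon with vertices (12,8), (7,10.273), (7,10.5).
By the shoelace formula its area is 0.57.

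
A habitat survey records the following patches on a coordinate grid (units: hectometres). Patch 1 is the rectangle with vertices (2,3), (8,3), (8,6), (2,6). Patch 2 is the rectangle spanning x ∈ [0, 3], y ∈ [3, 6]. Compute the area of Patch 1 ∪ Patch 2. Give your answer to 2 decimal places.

By inclusion–exclusion:
Individual areas: |Patch 1| = 18, |Patch 2| = 9.
|Patch 1∩Patch 2|: x∈[2,3], y∈[3,6] → 1·3 = 3.
|Patch 1 ∪ Patch 2| = 27 − 3 = 24.00.

24.00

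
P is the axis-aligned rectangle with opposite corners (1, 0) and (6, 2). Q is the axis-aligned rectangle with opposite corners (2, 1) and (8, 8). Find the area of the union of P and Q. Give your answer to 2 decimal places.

By inclusion–exclusion:
Individual areas: |P| = 10, |Q| = 42.
|P∩Q|: x∈[2,6], y∈[1,2] → 4·1 = 4.
|P ∪ Q| = 52 − 4 = 48.00.

48.00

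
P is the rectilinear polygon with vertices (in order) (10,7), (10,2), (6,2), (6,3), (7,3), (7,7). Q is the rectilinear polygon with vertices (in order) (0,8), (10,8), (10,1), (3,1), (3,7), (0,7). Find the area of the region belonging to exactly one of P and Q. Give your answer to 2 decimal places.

|P| = 16, |Q| = 52, |P∩Q| = 16.
|P △ Q| = |P| + |Q| − 2·|P∩Q| = 16 + 52 − 32 = 36.00.

36.00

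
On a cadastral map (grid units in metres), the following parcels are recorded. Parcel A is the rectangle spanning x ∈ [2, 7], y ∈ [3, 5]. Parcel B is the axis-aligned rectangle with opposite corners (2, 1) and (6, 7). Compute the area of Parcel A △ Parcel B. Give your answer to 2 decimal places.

18.00

|Parcel A∩Parcel B|: x∈[2,6], y∈[3,5] → 4·2 = 8.
|Parcel A △ Parcel B| = |Parcel A| + |Parcel B| − 2·|Parcel A∩Parcel B| = 10 + 24 − 16 = 18.00.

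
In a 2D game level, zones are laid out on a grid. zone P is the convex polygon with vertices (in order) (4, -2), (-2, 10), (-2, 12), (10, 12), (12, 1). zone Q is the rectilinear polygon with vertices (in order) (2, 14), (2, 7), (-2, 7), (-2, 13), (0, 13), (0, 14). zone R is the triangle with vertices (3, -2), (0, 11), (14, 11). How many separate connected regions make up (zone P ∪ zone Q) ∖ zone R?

2

(zone P ∪ zone Q) ∖ zone R splits into 2 disjoint pieces (area 31.6981, area 31.1286).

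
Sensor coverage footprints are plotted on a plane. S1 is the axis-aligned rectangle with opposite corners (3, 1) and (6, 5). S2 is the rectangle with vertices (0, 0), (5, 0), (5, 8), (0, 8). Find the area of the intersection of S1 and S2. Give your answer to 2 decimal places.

8.00

|S1∩S2|: x∈[3,5], y∈[1,5] → 2·4 = 8.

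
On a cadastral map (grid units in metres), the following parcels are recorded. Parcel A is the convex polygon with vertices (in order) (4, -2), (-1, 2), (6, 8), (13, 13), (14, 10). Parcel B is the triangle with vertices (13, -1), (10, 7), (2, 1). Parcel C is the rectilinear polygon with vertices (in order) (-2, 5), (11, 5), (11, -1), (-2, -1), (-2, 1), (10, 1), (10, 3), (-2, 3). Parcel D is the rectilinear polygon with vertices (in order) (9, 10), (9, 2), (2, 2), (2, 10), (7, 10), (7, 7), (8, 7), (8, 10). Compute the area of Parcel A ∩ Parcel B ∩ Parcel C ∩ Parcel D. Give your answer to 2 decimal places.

5.58

The intersection is the polygon with vertices (9,5), (9,4), (8.167,3), (4.667,3), (7.333,5).
By the shoelace formula its area is 5.58.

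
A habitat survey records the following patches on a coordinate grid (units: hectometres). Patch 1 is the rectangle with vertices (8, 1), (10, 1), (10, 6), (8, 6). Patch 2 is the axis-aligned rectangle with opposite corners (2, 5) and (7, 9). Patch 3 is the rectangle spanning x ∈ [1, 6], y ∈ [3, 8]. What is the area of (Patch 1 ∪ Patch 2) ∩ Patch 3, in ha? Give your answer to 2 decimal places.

12.00

The region (Patch 1 ∪ Patch 2) ∩ Patch 3 is the polygon with vertices (2,5), (2,8), (6,8), (6,5).
By the shoelace formula its area is 12.00.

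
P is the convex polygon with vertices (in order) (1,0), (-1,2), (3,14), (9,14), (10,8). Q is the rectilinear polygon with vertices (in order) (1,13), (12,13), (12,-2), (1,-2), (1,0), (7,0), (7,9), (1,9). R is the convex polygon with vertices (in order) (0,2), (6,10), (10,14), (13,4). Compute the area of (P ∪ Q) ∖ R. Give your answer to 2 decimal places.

96.93

|P ∪ Q| = 163.0833.
|(P ∪ Q) ∩ R| = 66.155.
|(P ∪ Q) ∖ R| = 163.0833 − 66.155 = 96.93.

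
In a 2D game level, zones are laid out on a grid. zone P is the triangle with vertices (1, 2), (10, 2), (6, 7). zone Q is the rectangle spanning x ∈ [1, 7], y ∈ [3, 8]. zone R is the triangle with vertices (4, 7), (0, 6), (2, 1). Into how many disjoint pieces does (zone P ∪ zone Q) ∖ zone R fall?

(zone P ∪ zone Q) ∖ zone R splits into 3 disjoint pieces (area 31.9167, area 0.1286, area 0.05).

3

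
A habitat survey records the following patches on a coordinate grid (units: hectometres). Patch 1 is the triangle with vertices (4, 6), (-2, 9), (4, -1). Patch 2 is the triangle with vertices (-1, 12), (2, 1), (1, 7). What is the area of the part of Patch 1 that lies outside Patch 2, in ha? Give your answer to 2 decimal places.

|Patch 1| = 21, |Patch 1∩Patch 2| = 2.1324.
|Patch 1 ∖ Patch 2| = |Patch 1| − |Patch 1∩Patch 2| = 21 − 2.1324 = 18.87.

18.87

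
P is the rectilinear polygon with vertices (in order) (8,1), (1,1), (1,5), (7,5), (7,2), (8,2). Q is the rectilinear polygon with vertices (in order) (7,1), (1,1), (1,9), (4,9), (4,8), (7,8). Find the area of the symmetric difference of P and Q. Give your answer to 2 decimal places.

22.00

|P| = 25, |Q| = 45, |P∩Q| = 24.
|P △ Q| = |P| + |Q| − 2·|P∩Q| = 25 + 45 − 48 = 22.00.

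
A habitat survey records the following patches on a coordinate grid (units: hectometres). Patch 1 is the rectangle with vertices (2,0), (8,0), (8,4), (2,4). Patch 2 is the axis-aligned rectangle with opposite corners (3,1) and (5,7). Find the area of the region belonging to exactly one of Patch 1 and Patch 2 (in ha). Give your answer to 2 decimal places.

24.00

|Patch 1∩Patch 2|: x∈[3,5], y∈[1,4] → 2·3 = 6.
|Patch 1 △ Patch 2| = |Patch 1| + |Patch 2| − 2·|Patch 1∩Patch 2| = 24 + 12 − 12 = 24.00.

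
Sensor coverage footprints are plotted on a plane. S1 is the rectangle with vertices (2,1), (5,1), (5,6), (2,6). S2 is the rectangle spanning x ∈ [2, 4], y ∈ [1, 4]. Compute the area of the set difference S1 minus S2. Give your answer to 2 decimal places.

9.00

|S1∩S2|: x∈[2,4], y∈[1,4] → 2·3 = 6.
|S1| = 15.
|S1 ∖ S2| = |S1| − |S1∩S2| = 15 − 6 = 9.00.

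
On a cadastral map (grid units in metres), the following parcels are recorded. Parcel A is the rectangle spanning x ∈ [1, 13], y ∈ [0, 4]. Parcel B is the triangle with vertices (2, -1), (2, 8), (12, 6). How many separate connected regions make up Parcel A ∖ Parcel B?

2

Parcel A ∖ Parcel B splits into 2 disjoint pieces (area 26.8571, area 4).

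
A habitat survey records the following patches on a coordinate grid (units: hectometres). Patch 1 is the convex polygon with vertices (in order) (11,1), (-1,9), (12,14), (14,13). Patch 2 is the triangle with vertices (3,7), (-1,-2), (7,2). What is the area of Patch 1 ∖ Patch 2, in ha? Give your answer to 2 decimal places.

|Patch 1| = 95.5, |Patch 1∩Patch 2| = 0.4571.
|Patch 1 ∖ Patch 2| = |Patch 1| − |Patch 1∩Patch 2| = 95.5 − 0.4571 = 95.04.

95.04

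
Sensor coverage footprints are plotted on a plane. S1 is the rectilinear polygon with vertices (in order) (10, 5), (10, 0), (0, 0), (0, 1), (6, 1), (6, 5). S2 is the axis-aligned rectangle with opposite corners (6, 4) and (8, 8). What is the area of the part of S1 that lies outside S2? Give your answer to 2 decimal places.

|S1| = 26, |S1∩S2| = 2.
|S1 ∖ S2| = |S1| − |S1∩S2| = 26 − 2 = 24.00.

24.00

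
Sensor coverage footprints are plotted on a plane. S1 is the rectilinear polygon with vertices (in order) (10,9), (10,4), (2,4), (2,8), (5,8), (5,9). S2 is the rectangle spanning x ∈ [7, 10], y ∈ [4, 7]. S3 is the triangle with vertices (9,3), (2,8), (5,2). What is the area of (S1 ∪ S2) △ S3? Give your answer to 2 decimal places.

|S1 ∪ S2| = 37.
|(S1 ∪ S2) ∩ S3| = 7.2.
|(S1 ∪ S2) △ S3| = 37 + 13.5 − 14.4 = 36.10.

36.10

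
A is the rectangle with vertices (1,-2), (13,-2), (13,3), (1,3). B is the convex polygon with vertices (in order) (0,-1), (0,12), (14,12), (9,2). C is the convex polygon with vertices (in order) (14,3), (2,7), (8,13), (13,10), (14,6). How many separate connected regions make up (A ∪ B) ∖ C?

2

(A ∪ B) ∖ C splits into 2 disjoint pieces (area 115.4405, area 4.3333).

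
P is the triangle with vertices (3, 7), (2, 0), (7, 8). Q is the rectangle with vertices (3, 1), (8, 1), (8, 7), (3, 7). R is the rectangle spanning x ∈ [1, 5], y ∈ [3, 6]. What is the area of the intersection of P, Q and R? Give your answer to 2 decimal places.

4.99

The intersection is the polygon with vertices (3,6), (5,6), (5,4.8), (3.875,3), (3,3).
By the shoelace formula its area is 4.99.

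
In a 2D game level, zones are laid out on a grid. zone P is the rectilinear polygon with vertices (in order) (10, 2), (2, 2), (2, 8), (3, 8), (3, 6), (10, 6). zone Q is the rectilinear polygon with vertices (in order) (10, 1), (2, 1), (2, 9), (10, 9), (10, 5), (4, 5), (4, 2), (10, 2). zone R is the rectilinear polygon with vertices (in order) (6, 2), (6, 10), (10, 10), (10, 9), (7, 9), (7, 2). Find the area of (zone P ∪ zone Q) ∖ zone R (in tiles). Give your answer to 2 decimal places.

57.00

|zone P ∪ zone Q| = 64.
|(zone P ∪ zone Q) ∩ zone R| = 7.
|(zone P ∪ zone Q) ∖ zone R| = 64 − 7 = 57.00.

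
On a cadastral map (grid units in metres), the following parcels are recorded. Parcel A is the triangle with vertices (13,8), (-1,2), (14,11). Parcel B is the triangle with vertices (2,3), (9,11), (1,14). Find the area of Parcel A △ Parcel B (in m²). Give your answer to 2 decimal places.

59.39

|Parcel A| = 18, |Parcel B| = 42.5, |Parcel A∩Parcel B| = 0.5563.
|Parcel A △ Parcel B| = |Parcel A| + |Parcel B| − 2·|Parcel A∩Parcel B| = 18 + 42.5 − 1.1127 = 59.39.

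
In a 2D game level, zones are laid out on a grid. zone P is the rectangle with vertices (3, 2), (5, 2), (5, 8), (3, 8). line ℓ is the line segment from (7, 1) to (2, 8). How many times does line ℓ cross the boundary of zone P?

The segment meets the boundary at (3,6.6), (5,3.8).

2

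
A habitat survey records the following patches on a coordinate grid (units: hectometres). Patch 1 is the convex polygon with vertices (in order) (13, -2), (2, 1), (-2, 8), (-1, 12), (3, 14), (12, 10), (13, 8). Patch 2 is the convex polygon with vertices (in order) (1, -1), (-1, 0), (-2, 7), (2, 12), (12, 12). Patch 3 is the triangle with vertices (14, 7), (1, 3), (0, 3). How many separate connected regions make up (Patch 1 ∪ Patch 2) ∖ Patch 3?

(Patch 1 ∪ Patch 2) ∖ Patch 3 is a single connected region.

1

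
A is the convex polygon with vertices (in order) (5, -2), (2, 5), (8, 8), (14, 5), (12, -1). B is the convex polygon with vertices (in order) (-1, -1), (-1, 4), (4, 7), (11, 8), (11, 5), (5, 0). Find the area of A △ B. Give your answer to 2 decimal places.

|A| = 80, |B| = 68, |A∩B| = 40.05.
|A △ B| = |A| + |B| − 2·|A∩B| = 80 + 68 − 80.1 = 67.90.

67.90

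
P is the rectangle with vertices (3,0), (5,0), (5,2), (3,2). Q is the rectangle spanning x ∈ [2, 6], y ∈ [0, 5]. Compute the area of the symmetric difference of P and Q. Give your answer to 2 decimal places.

|P∩Q|: x∈[3,5], y∈[0,2] → 2·2 = 4.
|P △ Q| = |P| + |Q| − 2·|P∩Q| = 4 + 20 − 8 = 16.00.

16.00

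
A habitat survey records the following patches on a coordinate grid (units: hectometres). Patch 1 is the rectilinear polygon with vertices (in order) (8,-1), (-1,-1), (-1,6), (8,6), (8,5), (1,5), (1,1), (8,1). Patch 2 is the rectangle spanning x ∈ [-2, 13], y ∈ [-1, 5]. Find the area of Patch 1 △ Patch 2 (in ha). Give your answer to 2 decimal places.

73.00

|Patch 1| = 35, |Patch 2| = 90, |Patch 1∩Patch 2| = 26.
|Patch 1 △ Patch 2| = |Patch 1| + |Patch 2| − 2·|Patch 1∩Patch 2| = 35 + 90 − 52 = 73.00.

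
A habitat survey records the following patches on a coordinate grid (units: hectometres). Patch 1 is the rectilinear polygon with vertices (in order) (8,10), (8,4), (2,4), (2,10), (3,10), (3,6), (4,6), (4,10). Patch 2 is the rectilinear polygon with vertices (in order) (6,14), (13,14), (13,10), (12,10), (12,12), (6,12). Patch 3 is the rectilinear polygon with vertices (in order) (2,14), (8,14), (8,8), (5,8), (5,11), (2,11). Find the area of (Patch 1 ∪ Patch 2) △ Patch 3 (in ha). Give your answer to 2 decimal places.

55.00

|Patch 1 ∪ Patch 2| = 48.
|(Patch 1 ∪ Patch 2) ∩ Patch 3| = 10.
|(Patch 1 ∪ Patch 2) △ Patch 3| = 48 + 27 − 20 = 55.00.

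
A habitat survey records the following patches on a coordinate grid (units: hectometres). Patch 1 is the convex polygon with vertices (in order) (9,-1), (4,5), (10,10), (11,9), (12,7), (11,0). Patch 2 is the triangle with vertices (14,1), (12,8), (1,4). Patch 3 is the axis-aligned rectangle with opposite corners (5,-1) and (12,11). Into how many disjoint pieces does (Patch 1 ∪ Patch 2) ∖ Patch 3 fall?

(Patch 1 ∪ Patch 2) ∖ Patch 3 splits into 2 disjoint pieces (area 4.908, area 6.5385).

2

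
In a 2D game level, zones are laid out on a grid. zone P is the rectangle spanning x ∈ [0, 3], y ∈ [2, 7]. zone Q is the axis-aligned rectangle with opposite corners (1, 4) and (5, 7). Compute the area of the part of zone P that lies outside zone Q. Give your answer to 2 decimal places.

|zone P∩zone Q|: x∈[1,3], y∈[4,7] → 2·3 = 6.
|zone P| = 15.
|zone P ∖ zone Q| = |zone P| − |zone P∩zone Q| = 15 − 6 = 9.00.

9.00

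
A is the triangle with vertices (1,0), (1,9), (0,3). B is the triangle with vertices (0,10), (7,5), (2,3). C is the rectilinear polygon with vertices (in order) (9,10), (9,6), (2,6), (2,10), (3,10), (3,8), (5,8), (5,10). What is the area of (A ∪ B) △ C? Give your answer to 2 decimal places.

38.41

|A ∪ B| = 23.6711.
|(A ∪ B) ∩ C| = 4.6286.
|(A ∪ B) △ C| = 23.6711 + 24 − 9.2571 = 38.41.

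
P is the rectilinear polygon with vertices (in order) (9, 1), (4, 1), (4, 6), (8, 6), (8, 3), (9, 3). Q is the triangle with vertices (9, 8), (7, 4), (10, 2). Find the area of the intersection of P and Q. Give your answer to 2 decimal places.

1.42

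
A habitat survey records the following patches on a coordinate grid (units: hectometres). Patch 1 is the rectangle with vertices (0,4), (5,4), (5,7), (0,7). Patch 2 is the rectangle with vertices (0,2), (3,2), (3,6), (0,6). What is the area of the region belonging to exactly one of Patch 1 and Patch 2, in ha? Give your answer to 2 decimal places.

|Patch 1∩Patch 2|: x∈[0,3], y∈[4,6] → 3·2 = 6.
|Patch 1 △ Patch 2| = |Patch 1| + |Patch 2| − 2·|Patch 1∩Patch 2| = 15 + 12 − 12 = 15.00.

15.00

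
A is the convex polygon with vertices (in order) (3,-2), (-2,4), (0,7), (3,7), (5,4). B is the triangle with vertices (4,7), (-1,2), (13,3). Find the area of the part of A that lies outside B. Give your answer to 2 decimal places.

23.01

|A| = 36, |A∩B| = 12.9865.
|A ∖ B| = |A| − |A∩B| = 36 − 12.9865 = 23.01.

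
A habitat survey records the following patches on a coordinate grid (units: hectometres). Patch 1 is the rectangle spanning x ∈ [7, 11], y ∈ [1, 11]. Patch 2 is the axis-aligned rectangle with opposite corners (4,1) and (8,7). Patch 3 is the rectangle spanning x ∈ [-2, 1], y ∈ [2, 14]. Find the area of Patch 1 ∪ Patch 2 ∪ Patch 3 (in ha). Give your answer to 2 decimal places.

94.00

By inclusion–exclusion:
Individual areas: |Patch 1| = 40, |Patch 2| = 24, |Patch 3| = 36.
|Patch 1∩Patch 2|: x∈[7,8], y∈[1,7] → 1·6 = 6.
|Patch 1∩Patch 3| = 0 (no overlap).
|Patch 2∩Patch 3| = 0 (no overlap).
|Patch 1∩Patch 2∩Patch 3| = 0.
|Patch 1 ∪ Patch 2 ∪ Patch 3| = 100 − 6 + 0 = 94.00.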